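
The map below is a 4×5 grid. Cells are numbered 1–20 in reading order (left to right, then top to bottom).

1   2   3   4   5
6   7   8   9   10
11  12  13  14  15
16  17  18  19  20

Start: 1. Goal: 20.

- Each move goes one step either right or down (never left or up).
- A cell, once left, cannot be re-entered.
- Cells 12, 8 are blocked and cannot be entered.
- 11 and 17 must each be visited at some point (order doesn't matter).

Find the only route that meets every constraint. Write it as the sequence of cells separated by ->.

1 -> 6 -> 11 -> 16 -> 17 -> 18 -> 19 -> 20

Moves only go right or down, so the column and row indices never decrease.
Route from 1: down 3 to 16, right 4 to 20 — 7 moves in all.
Check: all required cells visited.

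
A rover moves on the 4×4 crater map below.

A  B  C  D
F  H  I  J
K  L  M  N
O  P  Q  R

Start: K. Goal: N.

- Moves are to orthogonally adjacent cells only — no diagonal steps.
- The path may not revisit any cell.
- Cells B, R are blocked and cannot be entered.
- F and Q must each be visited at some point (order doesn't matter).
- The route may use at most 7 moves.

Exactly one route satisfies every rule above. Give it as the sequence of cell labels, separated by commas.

The 7-move cap with required stops at F, Q leaves no slack for detours.
Route from K: up to F, right to H, 2× down (reaching P), right to Q, up to M, right to N — 7 moves in all.
Check: all required cells visited; 7 ≤ 7 moves.

K, F, H, L, P, Q, M, N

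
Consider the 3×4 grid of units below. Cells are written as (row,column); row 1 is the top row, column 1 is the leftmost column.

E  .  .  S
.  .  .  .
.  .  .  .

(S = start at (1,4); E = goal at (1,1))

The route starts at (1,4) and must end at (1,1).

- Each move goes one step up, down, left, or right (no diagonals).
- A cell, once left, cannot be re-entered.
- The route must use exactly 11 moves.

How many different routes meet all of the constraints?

Need simple routes of exactly 11 moves from (1,4) to (1,1) (Manhattan distance 3, so 4 moves are spent on a detour and 4 undoing it).
Enumerating: (1,4) (2,4) (3,4) (3,3) (2,3) (1,3) (1,2) (2,2) (3,2) (3,1) (2,1) (1,1) | (1,4) (2,4) (3,4) (3,3) (3,2) (3,1) (2,1) (2,2) (2,3) (1,3) (1,2) (1,1) | (1,4) (1,3) (2,3) (2,4) (3,4) (3,3) (3,2) (3,1) (2,1) (2,2) (1,2) (1,1) | (1,4) (1,3) (1,2) (2,2) (2,3) (2,4) (3,4) (3,3) (3,2) (3,1) (2,1) (1,1).
That gives 4 routes.

4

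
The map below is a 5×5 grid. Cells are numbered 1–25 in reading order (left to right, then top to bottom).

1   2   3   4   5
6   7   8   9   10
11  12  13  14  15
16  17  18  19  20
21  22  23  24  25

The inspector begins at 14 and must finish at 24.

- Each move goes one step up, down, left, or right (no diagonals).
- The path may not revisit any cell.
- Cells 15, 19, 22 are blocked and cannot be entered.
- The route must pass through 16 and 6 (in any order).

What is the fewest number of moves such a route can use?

Any route passes through 16 and 6 in some order between 14 and 24. Summing Manhattan distances along each leg and taking the cheapest ordering (14 → 6 → 16 → 24) gives a lower bound of 4 + 2 + 4 = 10 moves.
A route of 10 moves achieves this: 14 → 9 → 8 → 7 → 6 → 11 → 16 → 17 → 18 → 23 → 24.
Since 10 matches the lower bound, it is optimal.

10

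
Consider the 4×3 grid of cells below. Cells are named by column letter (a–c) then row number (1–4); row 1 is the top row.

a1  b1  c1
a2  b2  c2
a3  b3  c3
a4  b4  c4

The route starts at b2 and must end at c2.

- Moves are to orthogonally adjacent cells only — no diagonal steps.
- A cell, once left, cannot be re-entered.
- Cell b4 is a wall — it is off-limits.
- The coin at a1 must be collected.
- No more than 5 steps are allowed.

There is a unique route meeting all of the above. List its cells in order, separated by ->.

b2 -> a2 -> a1 -> b1 -> c1 -> c2

The 5-move cap with required stops at a1 leaves no slack for detours.
Route from b2: left 1 to a2, up 1 to a1, right 2 to c1, down 1 to c2 — 5 moves in all.
Check: all required cells visited; 5 ≤ 5 moves.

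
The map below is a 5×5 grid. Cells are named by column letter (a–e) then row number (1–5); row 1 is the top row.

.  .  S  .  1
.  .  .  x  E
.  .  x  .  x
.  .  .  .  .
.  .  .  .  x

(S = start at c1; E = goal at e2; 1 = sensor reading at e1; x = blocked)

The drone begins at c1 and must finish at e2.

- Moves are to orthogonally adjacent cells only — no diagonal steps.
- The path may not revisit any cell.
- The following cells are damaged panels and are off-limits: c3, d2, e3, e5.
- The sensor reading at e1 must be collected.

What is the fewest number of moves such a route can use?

3

Any route passes through e1 somewhere between c1 and e2. Summing Manhattan distances along the two legs (c1 → e1 → e2) gives a lower bound of 2 + 1 = 3 moves.
A route of 3 moves achieves this: c1 → d1 → e1 → e2.
Since 3 matches the lower bound, it is optimal.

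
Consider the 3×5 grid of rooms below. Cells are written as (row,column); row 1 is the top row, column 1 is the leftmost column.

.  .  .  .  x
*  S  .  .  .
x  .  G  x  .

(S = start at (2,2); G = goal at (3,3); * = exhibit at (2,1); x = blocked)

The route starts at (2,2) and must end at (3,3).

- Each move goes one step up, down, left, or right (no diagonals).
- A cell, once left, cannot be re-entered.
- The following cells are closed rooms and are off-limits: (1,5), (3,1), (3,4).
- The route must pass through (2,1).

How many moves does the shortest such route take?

Any route passes through (2,1) somewhere between (2,2) and (3,3). Summing Manhattan distances along the two legs ((2,2) → (2,1) → (3,3)) gives a lower bound of 1 + 3 = 4 moves.
The shortest route satisfying every rule uses 6 moves: (2,2) → (2,1) → (1,1) → (1,2) → (1,3) → (2,3) → (3,3).
The no-revisit rule (legs can't share cells) pushes the minimum above the 4-move bound; an exhaustive check rules out every length from 4 to 5, leaving 6 as the minimum.

6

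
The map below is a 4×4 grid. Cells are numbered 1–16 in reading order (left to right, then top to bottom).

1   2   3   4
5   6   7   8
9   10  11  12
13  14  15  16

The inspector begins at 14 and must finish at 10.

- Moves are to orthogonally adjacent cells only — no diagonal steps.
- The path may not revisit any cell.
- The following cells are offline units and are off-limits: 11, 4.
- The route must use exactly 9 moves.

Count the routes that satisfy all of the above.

3

Need simple routes of exactly 9 moves from 14 to 10 (Manhattan distance 1, so 4 moves are spent on a detour and 4 undoing it).
Enumerating: 14 13 9 5 1 2 3 7 6 10 | 14 15 16 12 8 7 3 2 6 10 | 14 15 16 12 8 7 6 5 9 10.
That gives 3 routes.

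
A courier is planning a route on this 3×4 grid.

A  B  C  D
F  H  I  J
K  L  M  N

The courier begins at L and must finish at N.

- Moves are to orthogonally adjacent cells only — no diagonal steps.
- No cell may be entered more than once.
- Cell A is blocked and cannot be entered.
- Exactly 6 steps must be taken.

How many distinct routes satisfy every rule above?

Need simple routes of exactly 6 moves from L to N (Manhattan distance 2, so 2 moves are spent on a detour and 2 undoing it).
Enumerating: L H B C I M N | L H B C I J N | L H B C D J N | L H I C D J N | L K F H I M N | L K F H I J N | L M I C D J N.
That gives 7 routes.

7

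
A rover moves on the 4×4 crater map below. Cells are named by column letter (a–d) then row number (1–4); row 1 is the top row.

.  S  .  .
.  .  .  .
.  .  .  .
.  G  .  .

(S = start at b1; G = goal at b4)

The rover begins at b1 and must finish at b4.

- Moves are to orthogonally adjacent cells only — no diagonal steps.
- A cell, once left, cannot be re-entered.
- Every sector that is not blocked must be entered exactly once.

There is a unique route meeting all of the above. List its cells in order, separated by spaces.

Need to visit all 16 open cells exactly once, starting at b1 and ending at b4.
Cell a1 has only two open neighbours (a2 and b1), so the path must pass straight through it: one of those is the cell it's entered from and the other is where it exits.
Route from b1: left to a1, down to a2, 2× right (reaching c2), up to c1, right to d1, 3× down (reaching d4), left to c4, up to c3, 2× left (reaching a3), down to a4, right to b4 — 15 moves in all.
Check: all 16 open cells covered.

b1 a1 a2 b2 c2 c1 d1 d2 d3 d4 c4 c3 b3 a3 a4 b4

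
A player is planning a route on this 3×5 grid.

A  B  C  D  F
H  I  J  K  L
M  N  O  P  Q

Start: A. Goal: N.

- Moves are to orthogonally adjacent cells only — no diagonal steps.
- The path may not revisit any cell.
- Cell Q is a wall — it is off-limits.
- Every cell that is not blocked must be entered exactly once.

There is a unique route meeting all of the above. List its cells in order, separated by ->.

Need to visit all 14 open cells exactly once, starting at A and ending at N.
Cell M has only two open neighbours (H and N), so the path must pass straight through it: one of those is the cell it's entered from and the other is where it exits.
Route from A: right 4 to F, down 1 to L, left 1 to K, down 1 to P, left 1 to O, up 1 to J, left 2 to H, down 1 to M, right 1 to N — 13 moves in all.
Check: all 14 open cells covered.

A -> B -> C -> D -> F -> L -> K -> P -> O -> J -> I -> H -> M -> N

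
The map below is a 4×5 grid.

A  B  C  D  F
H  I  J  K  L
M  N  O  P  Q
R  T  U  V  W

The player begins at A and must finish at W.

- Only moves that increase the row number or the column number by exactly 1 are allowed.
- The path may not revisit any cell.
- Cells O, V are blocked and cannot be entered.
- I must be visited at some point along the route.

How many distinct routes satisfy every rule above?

A right/down-only route from A to W makes exactly 3 down-moves and 4 right-moves in some order.
With no other constraints that would be C(7,3) = 35 routes.
Split at I and multiply the segment counts (each segment already excludes blocked cells): A→I: 2; I→W: 2; product = 4.
That gives 4 routes.

4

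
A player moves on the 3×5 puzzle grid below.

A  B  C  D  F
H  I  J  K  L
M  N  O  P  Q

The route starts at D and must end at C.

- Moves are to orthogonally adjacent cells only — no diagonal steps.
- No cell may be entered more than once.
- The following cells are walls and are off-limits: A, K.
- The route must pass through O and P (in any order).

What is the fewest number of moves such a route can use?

7

Any route passes through O and P in some order between D and C. Summing Manhattan distances along each leg and taking the cheapest ordering (D → P → O → C) gives a lower bound of 2 + 1 + 2 = 5 moves.
That bound ignores the blocked cells. Measuring each leg by the fewest moves that actually steer around them (D→O: 3; O→P: 1; P→C: 3) raises the lower bound to 7.
A route of 7 moves exists: D → F → L → Q → P → O → J → C.
Since 7 matches that lower bound, it is optimal.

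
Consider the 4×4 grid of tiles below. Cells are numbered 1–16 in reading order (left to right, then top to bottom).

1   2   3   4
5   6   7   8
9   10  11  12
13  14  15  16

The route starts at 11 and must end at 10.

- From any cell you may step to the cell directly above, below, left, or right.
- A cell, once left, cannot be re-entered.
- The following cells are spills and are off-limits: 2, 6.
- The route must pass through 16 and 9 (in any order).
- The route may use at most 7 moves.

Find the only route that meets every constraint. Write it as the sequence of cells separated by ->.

The 7-move cap with required stops at 16, 9 leaves no slack for detours.
Route from 11: right 1 to 12, down 1 to 16, left 3 to 13, up 1 to 9, right 1 to 10 — 7 moves in all.
Check: all required cells visited; 7 ≤ 7 moves.

11 -> 12 -> 16 -> 15 -> 14 -> 13 -> 9 -> 10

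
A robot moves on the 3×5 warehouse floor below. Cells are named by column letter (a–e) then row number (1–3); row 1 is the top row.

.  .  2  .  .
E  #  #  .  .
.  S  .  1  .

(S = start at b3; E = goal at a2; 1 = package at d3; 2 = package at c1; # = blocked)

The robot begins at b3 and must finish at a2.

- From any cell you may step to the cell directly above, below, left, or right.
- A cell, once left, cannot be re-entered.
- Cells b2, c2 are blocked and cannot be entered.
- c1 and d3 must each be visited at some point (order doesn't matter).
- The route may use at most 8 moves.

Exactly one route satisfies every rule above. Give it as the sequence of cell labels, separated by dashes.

The budget equals the shortest possible length, so every move has to be on a shortest route through the required cells.
Route from b3: 2× right (reaching d3), 2× up (reaching d1), 3× left (reaching a1), down to a2 — 8 moves in all.
Check: all required cells visited; 8 ≤ 8 moves.

b3 - c3 - d3 - d2 - d1 - c1 - b1 - a1 - a2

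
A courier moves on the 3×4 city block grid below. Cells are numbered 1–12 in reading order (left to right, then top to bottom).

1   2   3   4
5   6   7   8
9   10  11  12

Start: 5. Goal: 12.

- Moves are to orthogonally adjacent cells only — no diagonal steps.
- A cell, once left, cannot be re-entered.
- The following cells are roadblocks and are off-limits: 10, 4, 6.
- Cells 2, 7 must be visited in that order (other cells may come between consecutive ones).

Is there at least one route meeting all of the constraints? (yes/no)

yes

One route that works: 5 → 1 → 2 → 3 → 7 → 11 → 12.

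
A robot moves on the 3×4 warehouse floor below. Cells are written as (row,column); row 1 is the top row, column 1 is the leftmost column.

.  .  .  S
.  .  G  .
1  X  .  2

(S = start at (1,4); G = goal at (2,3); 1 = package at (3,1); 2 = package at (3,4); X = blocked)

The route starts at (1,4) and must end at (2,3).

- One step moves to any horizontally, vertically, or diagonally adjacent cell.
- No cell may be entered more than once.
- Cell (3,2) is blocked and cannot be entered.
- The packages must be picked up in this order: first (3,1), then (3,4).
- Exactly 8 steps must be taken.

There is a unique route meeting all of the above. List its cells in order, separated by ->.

(1,4) -> (1,3) -> (1,2) -> (2,1) -> (3,1) -> (2,2) -> (3,3) -> (3,4) -> (2,3)

The waypoints must appear in the order (3,1), (3,4), with no cell reused.
Route from (1,4): 2× left (reaching (1,2)), down-left to (2,1), down to (3,1), up-right to (2,2), down-right to (3,3), right to (3,4), up-left to (2,3) — 8 moves in all.
Check: order respected (1 at step 4, 2 at step 7); 8 moves as required.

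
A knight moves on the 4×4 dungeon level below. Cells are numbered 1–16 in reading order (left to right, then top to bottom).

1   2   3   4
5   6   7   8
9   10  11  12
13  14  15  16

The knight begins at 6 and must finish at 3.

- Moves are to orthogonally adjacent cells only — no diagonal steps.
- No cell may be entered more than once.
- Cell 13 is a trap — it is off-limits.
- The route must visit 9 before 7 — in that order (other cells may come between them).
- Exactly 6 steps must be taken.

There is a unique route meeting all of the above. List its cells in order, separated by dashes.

The waypoints must appear in the order 9, 7, with no cell reused.
Route from 6: left to 5, down to 9, 2× right (reaching 11), 2× up (reaching 3) — 6 moves in all.
Check: order respected (9 at step 2, 7 at step 5); 6 moves as required.

6 - 5 - 9 - 10 - 11 - 7 - 3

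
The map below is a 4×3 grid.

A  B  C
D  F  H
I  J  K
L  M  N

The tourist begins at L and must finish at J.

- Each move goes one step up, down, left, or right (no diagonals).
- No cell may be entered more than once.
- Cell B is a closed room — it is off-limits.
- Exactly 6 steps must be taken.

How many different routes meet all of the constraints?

Need simple routes of exactly 6 moves from L to J (Manhattan distance 2, so 2 moves are spent on a detour and 2 undoing it).
Enumerating: L I D F H K J | L M N K H F J.
That gives 2 routes.

2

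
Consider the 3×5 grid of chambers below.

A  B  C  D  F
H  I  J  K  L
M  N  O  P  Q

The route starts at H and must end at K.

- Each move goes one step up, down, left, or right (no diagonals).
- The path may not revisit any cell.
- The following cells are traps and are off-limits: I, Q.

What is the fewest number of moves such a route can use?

5

The Manhattan distance from H to K is |2−2| + |1−4| = 3, so at least 3 moves are needed.
That bound ignores the blocked cells. Measuring each leg by the fewest moves that actually steer around them (H→K: 5) raises the lower bound to 5.
A route of 5 moves exists: H → A → B → C → J → K.
Since 5 matches that lower bound, it is optimal.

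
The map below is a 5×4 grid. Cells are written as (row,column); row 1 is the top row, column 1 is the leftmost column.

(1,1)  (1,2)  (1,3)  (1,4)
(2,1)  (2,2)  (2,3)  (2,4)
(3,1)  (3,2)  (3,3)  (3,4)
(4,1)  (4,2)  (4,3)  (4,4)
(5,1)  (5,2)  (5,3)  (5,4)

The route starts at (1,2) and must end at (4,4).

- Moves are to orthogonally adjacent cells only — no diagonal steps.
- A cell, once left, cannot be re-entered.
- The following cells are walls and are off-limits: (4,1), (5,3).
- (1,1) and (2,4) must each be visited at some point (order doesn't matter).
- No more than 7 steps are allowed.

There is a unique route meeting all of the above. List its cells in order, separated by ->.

(1,2) -> (1,1) -> (2,1) -> (2,2) -> (2,3) -> (2,4) -> (3,4) -> (4,4)

The budget equals the shortest possible length, so every move has to be on a shortest route through the required cells.
Route from (1,2): left to (1,1), down to (2,1), 3× right (reaching (2,4)), 2× down (reaching (4,4)) — 7 moves in all.
Check: all required cells visited; 7 ≤ 7 moves.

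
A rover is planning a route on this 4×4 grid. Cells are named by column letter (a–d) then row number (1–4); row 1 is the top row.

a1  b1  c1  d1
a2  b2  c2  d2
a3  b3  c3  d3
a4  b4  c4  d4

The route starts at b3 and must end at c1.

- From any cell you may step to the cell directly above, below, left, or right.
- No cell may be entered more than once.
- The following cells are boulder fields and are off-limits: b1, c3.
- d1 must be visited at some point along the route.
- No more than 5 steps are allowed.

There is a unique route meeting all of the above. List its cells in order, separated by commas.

b3, b2, c2, d2, d1, c1

The budget equals the shortest possible length, so every move has to be on a shortest route through the required cells.
Route from b3: up to b2, 2× right (reaching d2), up to d1, left to c1 — 5 moves in all.
Check: all required cells visited; 5 ≤ 5 moves.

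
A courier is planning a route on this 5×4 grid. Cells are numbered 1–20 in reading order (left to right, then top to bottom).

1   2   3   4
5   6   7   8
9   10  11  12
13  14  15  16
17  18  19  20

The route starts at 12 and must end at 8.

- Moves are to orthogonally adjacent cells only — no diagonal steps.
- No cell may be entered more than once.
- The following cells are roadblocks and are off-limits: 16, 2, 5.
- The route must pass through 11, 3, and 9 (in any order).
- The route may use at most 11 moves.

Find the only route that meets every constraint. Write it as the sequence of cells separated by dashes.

The 11-move cap with required stops at 11, 3, 9 leaves no slack for detours.
Route from 12: left to 11, down to 15, 2× left (reaching 13), up to 9, right to 10, up to 6, right to 7, up to 3, right to 4, down to 8 — 11 moves in all.
Check: all required cells visited; 11 ≤ 11 moves.

12 - 11 - 15 - 14 - 13 - 9 - 10 - 6 - 7 - 3 - 4 - 8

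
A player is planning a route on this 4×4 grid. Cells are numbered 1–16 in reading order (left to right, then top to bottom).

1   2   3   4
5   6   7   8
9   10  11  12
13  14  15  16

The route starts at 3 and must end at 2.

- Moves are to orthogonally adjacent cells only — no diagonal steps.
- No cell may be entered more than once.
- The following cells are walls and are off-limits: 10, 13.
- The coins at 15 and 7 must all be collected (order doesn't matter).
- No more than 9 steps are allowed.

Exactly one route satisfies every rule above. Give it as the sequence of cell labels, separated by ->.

The 9-move cap with required stops at 15, 7 leaves no slack for detours.
Route from 3: right to 4, 3× down (reaching 16), left to 15, 2× up (reaching 7), left to 6, up to 2 — 9 moves in all.
Check: all required cells visited; 9 ≤ 9 moves.

3 -> 4 -> 8 -> 12 -> 16 -> 15 -> 11 -> 7 -> 6 -> 2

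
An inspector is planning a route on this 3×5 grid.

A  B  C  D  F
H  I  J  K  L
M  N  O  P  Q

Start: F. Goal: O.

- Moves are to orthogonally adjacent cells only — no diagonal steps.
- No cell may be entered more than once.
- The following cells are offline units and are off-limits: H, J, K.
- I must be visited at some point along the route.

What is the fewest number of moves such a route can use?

Any route passes through I somewhere between F and O. Summing Manhattan distances along the two legs (F → I → O) gives a lower bound of 4 + 2 = 6 moves.
A route of 6 moves achieves this: F → D → C → B → I → N → O.
Since 6 matches the lower bound, it is optimal.

6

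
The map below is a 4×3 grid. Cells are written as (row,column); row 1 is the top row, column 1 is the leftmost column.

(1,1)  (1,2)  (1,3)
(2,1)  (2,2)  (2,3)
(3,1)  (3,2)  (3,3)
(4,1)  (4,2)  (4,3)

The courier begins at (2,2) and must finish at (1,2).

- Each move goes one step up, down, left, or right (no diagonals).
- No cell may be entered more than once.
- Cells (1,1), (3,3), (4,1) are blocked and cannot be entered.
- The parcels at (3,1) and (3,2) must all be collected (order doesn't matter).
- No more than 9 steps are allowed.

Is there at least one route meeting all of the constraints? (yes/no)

Every way from (3,1) onward to (1,2) runs back through (2,2), which the route has already used — so it cannot be completed without a revisit.

no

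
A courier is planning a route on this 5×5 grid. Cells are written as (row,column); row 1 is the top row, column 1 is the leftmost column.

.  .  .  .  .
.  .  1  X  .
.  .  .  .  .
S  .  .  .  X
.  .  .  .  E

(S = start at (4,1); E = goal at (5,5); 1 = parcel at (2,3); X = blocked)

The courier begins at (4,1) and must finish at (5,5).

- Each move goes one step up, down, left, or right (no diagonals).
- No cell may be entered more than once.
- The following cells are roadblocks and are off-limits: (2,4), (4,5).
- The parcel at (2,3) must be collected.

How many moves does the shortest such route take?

Any route passes through (2,3) somewhere between (4,1) and (5,5). Summing Manhattan distances along the two legs ((4,1) → (2,3) → (5,5)) gives a lower bound of 4 + 5 = 9 moves.
A route of 9 moves achieves this: (4,1) → (3,1) → (2,1) → (2,2) → (2,3) → (3,3) → (4,3) → (5,3) → (5,4) → (5,5).
Since 9 matches the lower bound, it is optimal.

9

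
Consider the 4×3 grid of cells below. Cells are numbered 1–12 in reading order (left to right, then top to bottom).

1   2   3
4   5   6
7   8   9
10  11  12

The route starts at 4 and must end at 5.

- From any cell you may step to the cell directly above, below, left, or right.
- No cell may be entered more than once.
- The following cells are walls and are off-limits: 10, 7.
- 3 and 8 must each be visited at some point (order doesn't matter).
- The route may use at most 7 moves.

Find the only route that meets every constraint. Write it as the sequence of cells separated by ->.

4 -> 1 -> 2 -> 3 -> 6 -> 9 -> 8 -> 5

Any route must reach 3 and 8 and still end at 5 within 7 moves, so the order of the required stops is forced.
Route from 4: up 1 to 1, right 2 to 3, down 2 to 9, left 1 to 8, up 1 to 5 — 7 moves in all.
Check: all required cells visited; 7 ≤ 7 moves.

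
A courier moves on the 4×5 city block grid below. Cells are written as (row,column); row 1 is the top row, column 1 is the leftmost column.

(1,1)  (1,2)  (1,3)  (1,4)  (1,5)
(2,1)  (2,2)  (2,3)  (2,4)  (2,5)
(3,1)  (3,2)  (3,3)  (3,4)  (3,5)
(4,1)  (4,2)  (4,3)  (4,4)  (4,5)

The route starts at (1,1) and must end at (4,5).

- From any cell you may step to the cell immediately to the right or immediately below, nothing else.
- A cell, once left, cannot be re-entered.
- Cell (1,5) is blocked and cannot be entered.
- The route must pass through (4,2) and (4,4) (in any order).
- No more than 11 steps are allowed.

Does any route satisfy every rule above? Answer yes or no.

yes

One route that works: (1,1) → (2,1) → (3,1) → (4,1) → (4,2) → (4,3) → (4,4) → (4,5).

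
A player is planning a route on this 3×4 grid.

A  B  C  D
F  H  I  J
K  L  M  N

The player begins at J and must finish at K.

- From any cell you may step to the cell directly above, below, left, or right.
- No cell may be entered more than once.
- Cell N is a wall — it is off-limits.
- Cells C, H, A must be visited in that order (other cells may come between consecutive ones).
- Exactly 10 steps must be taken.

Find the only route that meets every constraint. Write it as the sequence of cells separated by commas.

The waypoints must appear in the order C, H, A, with no cell reused.
Route from J: up 1 to D, left 1 to C, down 2 to M, left 1 to L, up 2 to B, left 1 to A, down 2 to K — 10 moves in all.
Check: order respected (C at step 2, H at step 6, A at step 8); 10 moves as required.

J, D, C, I, M, L, H, B, A, F, K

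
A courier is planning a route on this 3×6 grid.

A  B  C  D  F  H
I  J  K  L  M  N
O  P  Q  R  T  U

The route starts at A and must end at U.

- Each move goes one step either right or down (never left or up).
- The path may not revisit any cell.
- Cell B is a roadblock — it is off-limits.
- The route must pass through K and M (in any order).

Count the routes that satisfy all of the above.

A right/down-only route from A to U makes exactly 2 down-moves and 5 right-moves in some order.
With no other constraints that would be C(7,2) = 21 routes.
A monotone route can only reach the required cells in the order K, M, so split there and multiply the segment counts (each segment already excludes blocked cells): A→K: 1; K→M: 1; M→U: 2; product = 2.
That gives 2 routes.

2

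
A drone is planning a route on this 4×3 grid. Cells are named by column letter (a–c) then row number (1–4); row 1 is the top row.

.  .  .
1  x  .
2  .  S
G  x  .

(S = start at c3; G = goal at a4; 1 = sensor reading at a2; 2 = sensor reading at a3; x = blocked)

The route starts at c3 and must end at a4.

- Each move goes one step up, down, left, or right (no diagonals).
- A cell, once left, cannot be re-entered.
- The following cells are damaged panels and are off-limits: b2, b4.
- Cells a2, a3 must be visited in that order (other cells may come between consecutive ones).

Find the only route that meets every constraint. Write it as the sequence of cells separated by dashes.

c3 - c2 - c1 - b1 - a1 - a2 - a3 - a4

The waypoints must appear in the order a2, a3, with no cell reused.
Route from c3: 2× up (reaching c1), 2× left (reaching a1), 3× down (reaching a4) — 7 moves in all.
Check: order respected (1 at step 5, 2 at step 6).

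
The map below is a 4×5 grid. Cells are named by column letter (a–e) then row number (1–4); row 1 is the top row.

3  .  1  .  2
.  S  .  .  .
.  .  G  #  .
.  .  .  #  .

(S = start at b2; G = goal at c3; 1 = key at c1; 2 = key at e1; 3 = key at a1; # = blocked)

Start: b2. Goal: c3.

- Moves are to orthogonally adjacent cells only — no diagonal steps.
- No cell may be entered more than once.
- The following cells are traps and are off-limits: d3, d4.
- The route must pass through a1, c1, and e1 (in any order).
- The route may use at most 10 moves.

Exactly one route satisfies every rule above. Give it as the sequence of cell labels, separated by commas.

The 10-move cap with required stops at a1, c1, e1 leaves no slack for detours.
Route from b2: left 1 to a2, up 1 to a1, right 4 to e1, down 1 to e2, left 2 to c2, down 1 to c3 — 10 moves in all.
Check: all required cells visited; 10 ≤ 10 moves.

b2, a2, a1, b1, c1, d1, e1, e2, d2, c2, c3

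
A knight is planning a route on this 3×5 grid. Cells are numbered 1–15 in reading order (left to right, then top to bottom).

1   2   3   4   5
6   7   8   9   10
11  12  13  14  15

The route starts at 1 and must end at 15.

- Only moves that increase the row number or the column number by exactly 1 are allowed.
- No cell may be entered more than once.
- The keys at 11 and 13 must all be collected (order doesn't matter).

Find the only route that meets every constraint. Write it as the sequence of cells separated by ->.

Moves only go right or down, so the column and row indices never decrease.
Route from 1: 2× down (reaching 11), 4× right (reaching 15) — 6 moves in all.
Check: all required cells visited.

1 -> 6 -> 11 -> 12 -> 13 -> 14 -> 15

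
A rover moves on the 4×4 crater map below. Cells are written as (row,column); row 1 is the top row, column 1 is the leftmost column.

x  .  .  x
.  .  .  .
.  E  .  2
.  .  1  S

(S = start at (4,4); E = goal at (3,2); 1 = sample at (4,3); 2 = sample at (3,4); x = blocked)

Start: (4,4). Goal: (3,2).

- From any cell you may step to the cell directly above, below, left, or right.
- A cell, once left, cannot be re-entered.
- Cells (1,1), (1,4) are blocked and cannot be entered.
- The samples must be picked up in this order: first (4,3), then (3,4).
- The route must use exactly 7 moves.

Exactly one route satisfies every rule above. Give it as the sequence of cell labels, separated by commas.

(4,4), (4,3), (3,3), (3,4), (2,4), (2,3), (2,2), (3,2)

The waypoints must appear in the order (4,3), (3,4), with no cell reused.
Route from (4,4): left to (4,3), up to (3,3), right to (3,4), up to (2,4), 2× left (reaching (2,2)), down to (3,2) — 7 moves in all.
Check: order respected (1 at step 1, 2 at step 3); 7 moves as required.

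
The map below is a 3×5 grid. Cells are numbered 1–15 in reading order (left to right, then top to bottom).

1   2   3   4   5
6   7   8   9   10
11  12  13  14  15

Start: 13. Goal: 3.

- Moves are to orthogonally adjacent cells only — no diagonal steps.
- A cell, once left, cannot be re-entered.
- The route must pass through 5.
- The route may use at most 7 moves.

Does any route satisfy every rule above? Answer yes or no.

yes

One route that works: 13 → 8 → 9 → 10 → 5 → 4 → 3.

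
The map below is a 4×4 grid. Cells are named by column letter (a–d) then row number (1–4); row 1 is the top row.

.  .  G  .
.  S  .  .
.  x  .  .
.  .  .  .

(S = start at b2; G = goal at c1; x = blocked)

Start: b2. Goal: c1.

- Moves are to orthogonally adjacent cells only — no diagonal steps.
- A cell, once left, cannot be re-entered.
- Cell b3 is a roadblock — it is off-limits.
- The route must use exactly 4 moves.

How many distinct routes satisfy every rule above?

2

Need simple routes of exactly 4 moves from b2 to c1 (Manhattan distance 2, so 1 moves are spent on a detour and 1 undoing it).
Enumerating: b2 a2 a1 b1 c1 | b2 c2 d2 d1 c1.
That gives 2 routes.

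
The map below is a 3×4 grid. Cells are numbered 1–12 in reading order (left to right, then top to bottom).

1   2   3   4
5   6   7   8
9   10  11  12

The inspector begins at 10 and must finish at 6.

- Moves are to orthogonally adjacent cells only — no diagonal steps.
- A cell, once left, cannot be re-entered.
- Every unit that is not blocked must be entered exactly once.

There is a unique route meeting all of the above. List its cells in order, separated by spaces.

Need to visit all 12 open cells exactly once, starting at 10 and ending at 6.
Cell 12 has only two open neighbours (8 and 11), so the path must pass straight through it: one of those is the cell it's entered from and the other is where it exits.
Route from 10: left 1 to 9, up 2 to 1, right 3 to 4, down 2 to 12, left 1 to 11, up 1 to 7, left 1 to 6 — 11 moves in all.
Check: all 12 open cells covered.

10 9 5 1 2 3 4 8 12 11 7 6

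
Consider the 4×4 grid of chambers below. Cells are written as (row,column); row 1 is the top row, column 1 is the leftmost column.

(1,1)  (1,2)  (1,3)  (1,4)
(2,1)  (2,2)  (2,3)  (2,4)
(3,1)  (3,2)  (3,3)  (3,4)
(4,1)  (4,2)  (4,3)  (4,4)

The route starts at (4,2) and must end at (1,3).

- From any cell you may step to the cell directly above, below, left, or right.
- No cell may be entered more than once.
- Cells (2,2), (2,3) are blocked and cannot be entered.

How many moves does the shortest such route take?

6

The Manhattan distance from (4,2) to (1,3) is |4−1| + |2−3| = 4, so at least 4 moves are needed.
That bound ignores the blocked cells. Measuring each leg by the fewest moves that actually steer around them ((4,2)→(1,3): 6) raises the lower bound to 6.
A route of 6 moves exists: (4,2) → (3,2) → (3,1) → (2,1) → (1,1) → (1,2) → (1,3).
Since 6 matches that lower bound, it is optimal.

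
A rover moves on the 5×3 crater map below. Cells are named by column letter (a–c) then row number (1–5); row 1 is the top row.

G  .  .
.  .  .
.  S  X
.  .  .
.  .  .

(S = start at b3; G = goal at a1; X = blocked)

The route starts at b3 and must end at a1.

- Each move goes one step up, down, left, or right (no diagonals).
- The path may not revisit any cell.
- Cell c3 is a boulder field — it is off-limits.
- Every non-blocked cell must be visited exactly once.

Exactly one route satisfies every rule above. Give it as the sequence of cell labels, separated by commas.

Need to visit all 14 open cells exactly once, starting at b3 and ending at a1.
Route from b3: down 1 to b4, right 1 to c4, down 1 to c5, left 2 to a5, up 3 to a2, right 2 to c2, up 1 to c1, left 2 to a1 — 13 moves in all.
Check: all 14 open cells covered.

b3, b4, c4, c5, b5, a5, a4, a3, a2, b2, c2, c1, b1, a1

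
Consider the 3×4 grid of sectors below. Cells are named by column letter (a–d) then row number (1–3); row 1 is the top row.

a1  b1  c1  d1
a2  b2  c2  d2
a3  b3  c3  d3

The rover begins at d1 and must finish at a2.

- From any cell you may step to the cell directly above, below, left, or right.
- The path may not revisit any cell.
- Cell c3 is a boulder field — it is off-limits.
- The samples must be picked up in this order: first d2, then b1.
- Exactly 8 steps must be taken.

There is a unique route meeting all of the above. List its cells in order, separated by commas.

d1, d2, c2, c1, b1, b2, b3, a3, a2

The waypoints must appear in the order d2, b1, with no cell reused.
Route from d1: down 1 to d2, left 1 to c2, up 1 to c1, left 1 to b1, down 2 to b3, left 1 to a3, up 1 to a2 — 8 moves in all.
Check: order respected (d2 at step 1, b1 at step 4); 8 moves as required.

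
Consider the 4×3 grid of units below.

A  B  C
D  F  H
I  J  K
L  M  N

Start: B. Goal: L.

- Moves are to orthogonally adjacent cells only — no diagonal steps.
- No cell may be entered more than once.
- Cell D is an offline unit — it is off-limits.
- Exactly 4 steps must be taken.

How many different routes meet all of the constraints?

2

Need simple routes of exactly 4 moves from B to L (Manhattan distance 4, so 0 moves are spent on a detour and 0 undoing it).
Enumerating: B F J M L | B F J I L.
That gives 2 routes.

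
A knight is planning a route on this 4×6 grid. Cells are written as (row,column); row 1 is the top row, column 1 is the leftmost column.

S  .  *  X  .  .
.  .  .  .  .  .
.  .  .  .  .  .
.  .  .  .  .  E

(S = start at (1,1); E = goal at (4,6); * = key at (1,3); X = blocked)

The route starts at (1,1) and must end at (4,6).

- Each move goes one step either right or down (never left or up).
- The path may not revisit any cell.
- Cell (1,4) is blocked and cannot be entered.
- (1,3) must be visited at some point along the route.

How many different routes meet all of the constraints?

A right/down-only route from (1,1) to (4,6) makes exactly 3 down-moves and 5 right-moves in some order.
With no other constraints that would be C(8,3) = 56 routes.
Split at (1,3) and multiply the segment counts (each segment already excludes blocked cells): (1,1)→(1,3): 1; (1,3)→(4,6): 10; product = 10.
That gives 10 routes.

10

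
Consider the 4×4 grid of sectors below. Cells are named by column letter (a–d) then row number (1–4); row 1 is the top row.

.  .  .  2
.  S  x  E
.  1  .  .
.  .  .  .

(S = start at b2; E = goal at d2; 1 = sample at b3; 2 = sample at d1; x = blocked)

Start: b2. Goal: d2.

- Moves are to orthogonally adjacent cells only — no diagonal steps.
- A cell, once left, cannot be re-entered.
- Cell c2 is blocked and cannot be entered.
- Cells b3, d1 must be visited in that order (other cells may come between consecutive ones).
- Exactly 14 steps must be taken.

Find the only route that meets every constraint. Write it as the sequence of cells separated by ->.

The waypoints must appear in the order b3, d1, with no cell reused.
Route from b2: down 1 to b3, right 2 to d3, down 1 to d4, left 3 to a4, up 3 to a1, right 3 to d1, down 1 to d2 — 14 moves in all.
Check: order respected (1 at step 1, 2 at step 13); 14 moves as required.

b2 -> b3 -> c3 -> d3 -> d4 -> c4 -> b4 -> a4 -> a3 -> a2 -> a1 -> b1 -> c1 -> d1 -> d2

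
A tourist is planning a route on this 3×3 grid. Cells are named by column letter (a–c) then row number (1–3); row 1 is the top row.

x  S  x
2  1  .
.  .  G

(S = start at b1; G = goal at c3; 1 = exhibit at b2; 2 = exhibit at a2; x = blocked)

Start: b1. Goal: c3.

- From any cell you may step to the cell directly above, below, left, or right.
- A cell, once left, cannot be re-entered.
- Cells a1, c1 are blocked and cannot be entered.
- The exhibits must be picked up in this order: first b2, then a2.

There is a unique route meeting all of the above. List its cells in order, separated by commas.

b1, b2, a2, a3, b3, c3

The waypoints must appear in the order b2, a2, with no cell reused.
Route from b1: down 1 to b2, left 1 to a2, down 1 to a3, right 2 to c3 — 5 moves in all.
Check: order respected (1 at step 1, 2 at step 2).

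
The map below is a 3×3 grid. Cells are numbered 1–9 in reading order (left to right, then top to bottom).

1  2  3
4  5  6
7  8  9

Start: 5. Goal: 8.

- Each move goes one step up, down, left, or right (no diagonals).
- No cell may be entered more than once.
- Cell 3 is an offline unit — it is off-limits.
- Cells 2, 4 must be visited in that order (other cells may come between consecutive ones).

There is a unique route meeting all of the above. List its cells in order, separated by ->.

5 -> 2 -> 1 -> 4 -> 7 -> 8

The waypoints must appear in the order 2, 4, with no cell reused.
Route from 5: up 1 to 2, left 1 to 1, down 2 to 7, right 1 to 8 — 5 moves in all.
Check: order respected (2 at step 1, 4 at step 3).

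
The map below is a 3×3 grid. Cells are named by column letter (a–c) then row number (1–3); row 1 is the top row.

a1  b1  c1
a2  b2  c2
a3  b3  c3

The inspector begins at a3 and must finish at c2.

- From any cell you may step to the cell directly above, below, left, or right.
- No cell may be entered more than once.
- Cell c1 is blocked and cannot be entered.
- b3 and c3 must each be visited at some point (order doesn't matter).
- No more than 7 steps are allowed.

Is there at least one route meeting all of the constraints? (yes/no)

yes

One route that works: a3 → b3 → c3 → c2.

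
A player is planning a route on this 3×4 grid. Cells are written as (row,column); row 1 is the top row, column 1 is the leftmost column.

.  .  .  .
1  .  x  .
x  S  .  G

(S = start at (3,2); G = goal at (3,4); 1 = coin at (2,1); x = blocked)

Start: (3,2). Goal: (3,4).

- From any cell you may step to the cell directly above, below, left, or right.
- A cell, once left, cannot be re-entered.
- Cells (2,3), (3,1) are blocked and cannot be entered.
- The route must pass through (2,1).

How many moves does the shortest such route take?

8

Any route passes through (2,1) somewhere between (3,2) and (3,4). Summing Manhattan distances along the two legs ((3,2) → (2,1) → (3,4)) gives a lower bound of 2 + 4 = 6 moves.
The shortest route satisfying every rule uses 8 moves: (3,2) → (2,2) → (2,1) → (1,1) → (1,2) → (1,3) → (1,4) → (2,4) → (3,4).
The bound of 6 isn't tight here; checking systematically, no route of length 6 through 7 satisfies every constraint, so 8 is the minimum.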